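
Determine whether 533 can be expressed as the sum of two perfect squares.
2² + 23² (a=2, b=23)

Factorization: 533 = 13 × 41
By Fermat: n is sum of two squares iff every prime p ≡ 3 (mod 4) appears to even power.
All primes ≡ 3 (mod 4) appear to even power.
Search a = 0, 1, 2, … for 533 - a² a perfect square: first hit at a = 2: 533 - 4 = 529 = 23².
533 = 2² + 23² = 4 + 529 ✓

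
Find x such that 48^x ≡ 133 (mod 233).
222

Baby-step giant-step with step n = ⌈√233⌉ = 16.
Baby steps 48^j mod 233 (j:value) for j=0..15: 0:1, 1:48, 2:207, 3:150, 4:210, 5:61, 6:132, 7:45, 8:63, 9:228, 10:226, 11:130, 12:182, 13:115, 14:161, 15:39.
Giant-step multiplier: 48^(-16) ≡ 48^(232-16) = 48^216 ≡ 204 (mod 233).
Giant steps γ_i = 133·204^i mod 233: γ_0=133, γ_1=104, γ_2=13, γ_3=89, γ_4=215, γ_5=56, γ_6=7, γ_7=30, γ_8=62, γ_9=66, γ_10=183, γ_11=52, γ_12=123, γ_13=161 (in table at j=14).
x = i·n + j = 13·16 + 14 = 222.
Check: 48^222 ≡ 133 (mod 233).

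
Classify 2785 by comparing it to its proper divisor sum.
deficient

Proper divisors of 2785: sum = 1 + 5 + 557 = 563
Since 563 < 2785, 2785 is deficient.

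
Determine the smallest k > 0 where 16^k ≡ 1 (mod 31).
5

31 is prime, so ord(16) divides φ(31) = 30.
Divisors of 30: 1, 2, 3, 5, 6, 10, 15, 30.
Repeated squaring: 16^1 ≡ 16, 16^2 ≡ 8, 16^4 ≡ 2, 16^8 ≡ 4, 16^16 ≡ 16 (mod 31).
Test 16^d mod 31 for each divisor d in increasing order:
16^1 ≡ 16
16^2 ≡ 8
16^3 = 16^2·16^1 ≡ 4
16^5 = 16^4·16^1 ≡ 1  ← first divisor giving 1
The order is 5.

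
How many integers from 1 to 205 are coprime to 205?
160

205 = 5 × 41
φ(n) = n × ∏(1 - 1/p) for each prime p dividing n
φ(205) = 205 × (1 - 1/5) × (1 - 1/41) = 160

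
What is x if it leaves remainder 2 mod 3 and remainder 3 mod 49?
101

Using Chinese Remainder Theorem:
M = 3 × 49 = 147
M1 = 49, M2 = 3
y1 = 49^(-1) mod 3 = 1
y2 = 3^(-1) mod 49 = 33
x = (2×49×1 + 3×3×33) mod 147 = 101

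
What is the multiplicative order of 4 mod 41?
10

41 is prime, so ord(4) divides φ(41) = 40.
Divisors of 40: 1, 2, 4, 5, 8, 10, 20, 40.
Repeated squaring: 4^1 ≡ 4, 4^2 ≡ 16, 4^4 ≡ 10, 4^8 ≡ 18, 4^16 ≡ 37, 4^32 ≡ 16 (mod 41).
Test 4^d mod 41 for each divisor d in increasing order:
4^1 ≡ 4
4^2 ≡ 16
4^4 ≡ 10
4^5 = 4^4·4^1 ≡ 40
4^8 ≡ 18
4^10 = 4^8·4^2 ≡ 1  ← first divisor giving 1
The order is 10.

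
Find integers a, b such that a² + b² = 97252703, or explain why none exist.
Not possible

Factorization: 97252703 = 89 × 103^3
By Fermat: n is sum of two squares iff every prime p ≡ 3 (mod 4) appears to even power.
Prime(s) ≡ 3 (mod 4) with odd exponent: [(103, 3)]
Therefore 97252703 cannot be expressed as a² + b².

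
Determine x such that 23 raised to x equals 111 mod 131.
101

Baby-step giant-step with step n = ⌈√131⌉ = 12.
Baby steps 23^j mod 131 (j:value) for j=0..11: 0:1, 1:23, 2:5, 3:115, 4:25, 5:51, 6:125, 7:124, 8:101, 9:96, 10:112, 11:87.
Giant-step multiplier: 23^(-12) ≡ 23^(130-12) = 23^118 ≡ 91 (mod 131).
Giant steps γ_i = 111·91^i mod 131: γ_0=111, γ_1=14, γ_2=95, γ_3=130, γ_4=40, γ_5=103, γ_6=72, γ_7=2, γ_8=51 (in table at j=5).
x = i·n + j = 8·12 + 5 = 101.
Check: 23^101 ≡ 111 (mod 131).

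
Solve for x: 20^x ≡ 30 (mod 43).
23

Baby-step giant-step with step n = ⌈√43⌉ = 7.
Baby steps 20^j mod 43 (j:value) for j=0..6: 0:1, 1:20, 2:13, 3:2, 4:40, 5:26, 6:4.
Giant-step multiplier: 20^(-7) ≡ 20^(42-7) = 20^35 ≡ 7 (mod 43).
Giant steps γ_i = 30·7^i mod 43: γ_0=30, γ_1=38, γ_2=8, γ_3=13 (in table at j=2).
x = i·n + j = 3·7 + 2 = 23.
Check: 20^23 ≡ 30 (mod 43).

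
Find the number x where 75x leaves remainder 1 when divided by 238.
73

gcd(75, 238) = 1, so the inverse exists.
Extended Euclidean algorithm on (238, 75):
238 = 3 × 75 + 13  ⟹  13 = (1)·238 + (-3)·75
75 = 5 × 13 + 10  ⟹  10 = (-5)·238 + (16)·75
13 = 1 × 10 + 3  ⟹  3 = (6)·238 + (-19)·75
10 = 3 × 3 + 1  ⟹  1 = (-23)·238 + (73)·75
So (73)·75 ≡ 1 (mod 238), i.e. 75^(-1) ≡ 73 (mod 238).
Check: 75 × 73 = 5475 ≡ 1 (mod 238)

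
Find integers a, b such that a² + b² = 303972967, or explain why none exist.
Not possible

Factorization: 303972967 = 53 × 179^3
By Fermat: n is sum of two squares iff every prime p ≡ 3 (mod 4) appears to even power.
Prime(s) ≡ 3 (mod 4) with odd exponent: [(179, 3)]
Therefore 303972967 cannot be expressed as a² + b².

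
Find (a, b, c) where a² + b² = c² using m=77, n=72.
(745, 11088, 11113)

Euclid's formula: a = m² - n², b = 2mn, c = m² + n²
m = 77, n = 72
a = 77² - 72² = 5929 - 5184 = 745
b = 2 × 77 × 72 = 11088
c = 77² + 72² = 5929 + 5184 = 11113
Verification: 745² + 11088² = 555025 + 122943744 = 123498769 = 11113² ✓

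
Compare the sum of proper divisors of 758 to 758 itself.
deficient

Proper divisors of 758: sum = 1 + 2 + 379 = 382
Since 382 < 758, 758 is deficient.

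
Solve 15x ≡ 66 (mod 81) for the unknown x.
x ≡ 26 (mod 27)

gcd(15, 81) = 3, which divides 66, so solutions exist.
Divide through by 3: 5x ≡ 22 (mod 27).
Find 5^(-1) mod 27 by the extended Euclidean algorithm:
27 = 5 × 5 + 2  ⟹  2 = (1)·27 + (-5)·5
5 = 2 × 2 + 1  ⟹  1 = (-2)·27 + (11)·5
So (11)·5 ≡ 1 (mod 27), i.e. 5^(-1) ≡ 11 (mod 27).
x ≡ 11 × 22 = 242 ≡ 26 (mod 27).
Check: 15 × 26 = 390 ≡ 66 (mod 81).
x ≡ 26 (mod 27), giving 3 solutions mod 81.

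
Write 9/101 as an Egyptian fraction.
1/12 + 1/174 + 1/35148

Greedy algorithm:
9/101: ceiling(101/9) = 12, use 1/12
7/1212: ceiling(1212/7) = 174, use 1/174
1/35148: ceiling(35148/1) = 35148, use 1/35148
Result: 9/101 = 1/12 + 1/174 + 1/35148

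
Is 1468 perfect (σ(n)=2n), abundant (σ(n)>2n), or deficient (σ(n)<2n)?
deficient

Proper divisors of 1468: sum = 1 + 2 + 4 + 367 + 734 = 1108
Since 1108 < 1468, 1468 is deficient.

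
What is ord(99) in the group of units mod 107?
53

107 is prime, so ord(99) divides φ(107) = 106.
Divisors of 106: 1, 2, 53, 106.
Repeated squaring: 99^1 ≡ 99, 99^2 ≡ 64, 99^4 ≡ 30, 99^8 ≡ 44, 99^16 ≡ 10, 99^32 ≡ 100, 99^64 ≡ 49 (mod 107).
Test 99^d mod 107 for each divisor d in increasing order:
99^1 ≡ 99
99^2 ≡ 64
99^53 = 99^32·99^16·99^4·99^1 ≡ 1  ← first divisor giving 1
The order is 53.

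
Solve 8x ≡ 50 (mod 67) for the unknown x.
x ≡ 23 (mod 67)

gcd(8, 67) = 1, which divides 50, so solutions exist.
Find 8^(-1) mod 67 by the extended Euclidean algorithm:
67 = 8 × 8 + 3  ⟹  3 = (1)·67 + (-8)·8
8 = 2 × 3 + 2  ⟹  2 = (-2)·67 + (17)·8
3 = 1 × 2 + 1  ⟹  1 = (3)·67 + (-25)·8
So (-25)·8 ≡ 1 (mod 67), i.e. 8^(-1) ≡ -25 ≡ 42 (mod 67).
x ≡ 42 × 50 = 2100 ≡ 23 (mod 67).
Check: 8 × 23 = 184 ≡ 50 (mod 67).
Unique solution: x ≡ 23 (mod 67)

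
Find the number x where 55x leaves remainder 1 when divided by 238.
13

gcd(55, 238) = 1, so the inverse exists.
Extended Euclidean algorithm on (238, 55):
238 = 4 × 55 + 18  ⟹  18 = (1)·238 + (-4)·55
55 = 3 × 18 + 1  ⟹  1 = (-3)·238 + (13)·55
So (13)·55 ≡ 1 (mod 238), i.e. 55^(-1) ≡ 13 (mod 238).
Check: 55 × 13 = 715 ≡ 1 (mod 238)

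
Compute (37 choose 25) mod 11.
1

Using Lucas' theorem:
Write n=37 and k=25 in base 11:
n in base 11: [3, 4]
k in base 11: [2, 3]
C(37,25) mod 11 = ∏ C(n_i, k_i) mod 11
Digit binomials (mod 11): C(3,2) = 3; C(4,3) = 4
Product: 3 × 4 = 12 ≡ 1 (mod 11)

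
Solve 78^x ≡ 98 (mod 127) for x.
118

Baby-step giant-step with step n = ⌈√127⌉ = 12.
Baby steps 78^j mod 127 (j:value) for j=0..11: 0:1, 1:78, 2:115, 3:80, 4:17, 5:56, 6:50, 7:90, 8:35, 9:63, 10:88, 11:6.
Giant-step multiplier: 78^(-12) ≡ 78^(126-12) = 78^114 ≡ 73 (mod 127).
Giant steps γ_i = 98·73^i mod 127: γ_0=98, γ_1=42, γ_2=18, γ_3=44, γ_4=37, γ_5=34, γ_6=69, γ_7=84, γ_8=36, γ_9=88 (in table at j=10).
x = i·n + j = 9·12 + 10 = 118.
Check: 78^118 ≡ 98 (mod 127).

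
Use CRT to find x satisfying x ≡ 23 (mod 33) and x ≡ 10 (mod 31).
320

Using Chinese Remainder Theorem:
M = 33 × 31 = 1023
M1 = 31, M2 = 33
y1 = 31^(-1) mod 33 = 16
y2 = 33^(-1) mod 31 = 16
x = (23×31×16 + 10×33×16) mod 1023 = 320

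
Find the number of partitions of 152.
49686288421

p(n) counts ways to write n as a sum of positive integers (order ignored).
Euler's pentagonal recurrence: p(k) = p(k-1) + p(k-2) - p(k-5) - p(k-7) + p(k-12) + p(k-15) - ... (offsets j(3j∓1)/2, signs ++--, p(0)=1, p(<0)=0).
DP table for k = 0..151: p(0)=1, p(1)=1, p(2)=2, p(3)=3, p(4)=5, p(5)=7, p(6)=11, p(7)=15, p(8)=22, p(9)=30, p(10)=42, p(11)=56, p(12)=77, p(13)=101, p(14)=135, p(15)=176, p(16)=231, p(17)=297, p(18)=385, p(19)=490, p(20)=627, p(21)=792, p(22)=1002, p(23)=1255, p(24)=1575, p(25)=1958, p(26)=2436, p(27)=3010, p(28)=3718, p(29)=4565, p(30)=5604, p(31)=6842, p(32)=8349, p(33)=10143, p(34)=12310, p(35)=14883, p(36)=17977, p(37)=21637, p(38)=26015, p(39)=31185, p(40)=37338, p(41)=44583, p(42)=53174, p(43)=63261, p(44)=75175, p(45)=89134, p(46)=105558, p(47)=124754, p(48)=147273, p(49)=173525, p(50)=204226, p(51)=239943, p(52)=281589, p(53)=329931, p(54)=386155, p(55)=451276, p(56)=526823, p(57)=614154, p(58)=715220, p(59)=831820, p(60)=966467, p(61)=1121505, p(62)=1300156, p(63)=1505499, p(64)=1741630, p(65)=2012558, p(66)=2323520, p(67)=2679689, p(68)=3087735, p(69)=3554345, p(70)=4087968, p(71)=4697205, p(72)=5392783, p(73)=6185689, p(74)=7089500, p(75)=8118264, p(76)=9289091, p(77)=10619863, p(78)=12132164, p(79)=13848650, p(80)=15796476, p(81)=18004327, p(82)=20506255, p(83)=23338469, p(84)=26543660, p(85)=30167357, p(86)=34262962, p(87)=38887673, p(88)=44108109, p(89)=49995925, p(90)=56634173, p(91)=64112359, p(92)=72533807, p(93)=82010177, p(94)=92669720, p(95)=104651419, p(96)=118114304, p(97)=133230930, p(98)=150198136, p(99)=169229875, p(100)=190569292, p(101)=214481126, p(102)=241265379, p(103)=271248950, p(104)=304801365, p(105)=342325709, p(106)=384276336, p(107)=431149389, p(108)=483502844, p(109)=541946240, p(110)=607163746, p(111)=679903203, p(112)=761002156, p(113)=851376628, p(114)=952050665, p(115)=1064144451, p(116)=1188908248, p(117)=1327710076, p(118)=1482074143, p(119)=1653668665, p(120)=1844349560, p(121)=2056148051, p(122)=2291320912, p(123)=2552338241, p(124)=2841940500, p(125)=3163127352, p(126)=3519222692, p(127)=3913864295, p(128)=4351078600, p(129)=4835271870, p(130)=5371315400, p(131)=5964539504, p(132)=6620830889, p(133)=7346629512, p(134)=8149040695, p(135)=9035836076, p(136)=10015581680, p(137)=11097645016, p(138)=12292341831, p(139)=13610949895, p(140)=15065878135, p(141)=16670689208, p(142)=18440293320, p(143)=20390982757, p(144)=22540654445, p(145)=24908858009, p(146)=27517052599, p(147)=30388671978, p(148)=33549419497, p(149)=37027355200, p(150)=40853235313, p(151)=45060624582.
Final step: p(152) = p(151) + p(150) - p(147) - p(145) + p(140) + p(137) - p(130) - p(126) + p(117) + p(112) - p(101) - p(95) + p(82) + p(75) - p(60) - p(52) + p(35) + p(26) - p(7)
= 45060624582 + 40853235313 - 30388671978 - 24908858009 + 15065878135 + 11097645016 - 5371315400 - 3519222692 + 1327710076 + 761002156 - 214481126 - 104651419 + 20506255 + 8118264 - 966467 - 281589 + 14883 + 2436 - 15
= 49686288421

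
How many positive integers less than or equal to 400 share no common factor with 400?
160

400 = 2^4 × 5^2
φ(n) = n × ∏(1 - 1/p) for each prime p dividing n
φ(400) = 400 × (1 - 1/2) × (1 - 1/5) = 160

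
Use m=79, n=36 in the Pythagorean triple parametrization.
(4945, 5688, 7537)

Euclid's formula: a = m² - n², b = 2mn, c = m² + n²
m = 79, n = 36
a = 79² - 36² = 6241 - 1296 = 4945
b = 2 × 79 × 36 = 5688
c = 79² + 36² = 6241 + 1296 = 7537
Verification: 4945² + 5688² = 24453025 + 32353344 = 56806369 = 7537² ✓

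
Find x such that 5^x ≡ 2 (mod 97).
34

Baby-step giant-step with step n = ⌈√97⌉ = 10.
Baby steps 5^j mod 97 (j:value) for j=0..9: 0:1, 1:5, 2:25, 3:28, 4:43, 5:21, 6:8, 7:40, 8:6, 9:30.
Giant-step multiplier: 5^(-10) ≡ 5^(96-10) = 5^86 ≡ 11 (mod 97).
Giant steps γ_i = 2·11^i mod 97: γ_0=2, γ_1=22, γ_2=48, γ_3=43 (in table at j=4).
x = i·n + j = 3·10 + 4 = 34.
Check: 5^34 ≡ 2 (mod 97).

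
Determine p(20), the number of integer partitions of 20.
627

p(n) counts ways to write n as a sum of positive integers (order ignored).
Euler's pentagonal recurrence: p(k) = p(k-1) + p(k-2) - p(k-5) - p(k-7) + p(k-12) + p(k-15) - ... (offsets j(3j∓1)/2, signs ++--, p(0)=1, p(<0)=0).
DP table for k = 0..19: p(0)=1, p(1)=1, p(2)=2, p(3)=3, p(4)=5, p(5)=7, p(6)=11, p(7)=15, p(8)=22, p(9)=30, p(10)=42, p(11)=56, p(12)=77, p(13)=101, p(14)=135, p(15)=176, p(16)=231, p(17)=297, p(18)=385, p(19)=490.
Final step: p(20) = p(19) + p(18) - p(15) - p(13) + p(8) + p(5)
= 490 + 385 - 176 - 101 + 22 + 7
= 627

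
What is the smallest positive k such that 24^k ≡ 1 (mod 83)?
82

83 is prime, so ord(24) divides φ(83) = 82.
Divisors of 82: 1, 2, 41, 82.
Repeated squaring: 24^1 ≡ 24, 24^2 ≡ 78, 24^4 ≡ 25, 24^8 ≡ 44, 24^16 ≡ 27, 24^32 ≡ 65, 24^64 ≡ 75 (mod 83).
Test 24^d mod 83 for each divisor d in increasing order:
24^1 ≡ 24
24^2 ≡ 78
24^41 = 24^32·24^8·24^1 ≡ 82
24^82 = 24^64·24^16·24^2 ≡ 1  ← first divisor giving 1
The order is 82.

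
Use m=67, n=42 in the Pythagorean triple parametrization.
(2725, 5628, 6253)

Euclid's formula: a = m² - n², b = 2mn, c = m² + n²
m = 67, n = 42
a = 67² - 42² = 4489 - 1764 = 2725
b = 2 × 67 × 42 = 5628
c = 67² + 42² = 4489 + 1764 = 6253
Verification: 2725² + 5628² = 7425625 + 31674384 = 39100009 = 6253² ✓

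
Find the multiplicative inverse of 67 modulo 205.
153

gcd(67, 205) = 1, so the inverse exists.
Extended Euclidean algorithm on (205, 67):
205 = 3 × 67 + 4  ⟹  4 = (1)·205 + (-3)·67
67 = 16 × 4 + 3  ⟹  3 = (-16)·205 + (49)·67
4 = 1 × 3 + 1  ⟹  1 = (17)·205 + (-52)·67
So (-52)·67 ≡ 1 (mod 205), i.e. 67^(-1) ≡ -52 ≡ 153 (mod 205).
Check: 67 × 153 = 10251 ≡ 1 (mod 205)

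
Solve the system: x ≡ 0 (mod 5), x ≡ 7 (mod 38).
45

Using Chinese Remainder Theorem:
M = 5 × 38 = 190
M1 = 38, M2 = 5
y1 = 38^(-1) mod 5 = 2
y2 = 5^(-1) mod 38 = 23
x = (0×38×2 + 7×5×23) mod 190 = 45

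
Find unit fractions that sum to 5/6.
1/2 + 1/3

Greedy algorithm:
5/6: ceiling(6/5) = 2, use 1/2
1/3: ceiling(3/1) = 3, use 1/3
Result: 5/6 = 1/2 + 1/3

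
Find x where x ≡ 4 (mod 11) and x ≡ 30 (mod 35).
345

Using Chinese Remainder Theorem:
M = 11 × 35 = 385
M1 = 35, M2 = 11
y1 = 35^(-1) mod 11 = 6
y2 = 11^(-1) mod 35 = 16
x = (4×35×6 + 30×11×16) mod 385 = 345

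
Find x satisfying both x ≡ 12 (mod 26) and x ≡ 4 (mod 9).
220

Using Chinese Remainder Theorem:
M = 26 × 9 = 234
M1 = 9, M2 = 26
y1 = 9^(-1) mod 26 = 3
y2 = 26^(-1) mod 9 = 8
x = (12×9×3 + 4×26×8) mod 234 = 220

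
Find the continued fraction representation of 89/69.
[1; 3, 2, 4, 2]

Euclidean algorithm steps:
89 = 1 × 69 + 20
69 = 3 × 20 + 9
20 = 2 × 9 + 2
9 = 4 × 2 + 1
2 = 2 × 1 + 0
Continued fraction: [1; 3, 2, 4, 2]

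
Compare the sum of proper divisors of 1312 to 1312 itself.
abundant

Proper divisors of 1312: sum = 1 + 2 + 4 + 8 + 16 + 32 + 41 + 82 + 164 + 328 + 656 = 1334
Since 1334 > 1312, 1312 is abundant.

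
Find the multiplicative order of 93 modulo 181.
36

181 is prime, so ord(93) divides φ(181) = 180.
Divisors of 180: 1, 2, 3, 4, 5, 6, 9, 10, 12, 15, 18, 20, 30, 36, 45, 60, 90, 180.
Repeated squaring: 93^1 ≡ 93, 93^2 ≡ 142, 93^4 ≡ 73, 93^8 ≡ 80, 93^16 ≡ 65, 93^32 ≡ 62, 93^64 ≡ 43, 93^128 ≡ 39 (mod 181).
Test 93^d mod 181 for each divisor d in increasing order:
93^1 ≡ 93
93^2 ≡ 142
93^3 = 93^2·93^1 ≡ 174
93^4 ≡ 73
93^5 = 93^4·93^1 ≡ 92
93^6 = 93^4·93^2 ≡ 49
93^9 = 93^8·93^1 ≡ 19
93^10 = 93^8·93^2 ≡ 138
93^12 = 93^8·93^4 ≡ 48
93^15 = 93^8·93^4·93^2·93^1 ≡ 26
93^18 = 93^16·93^2 ≡ 180
93^20 = 93^16·93^4 ≡ 39
93^30 = 93^16·93^8·93^4·93^2 ≡ 133
93^36 = 93^32·93^4 ≡ 1  ← first divisor giving 1
The order is 36.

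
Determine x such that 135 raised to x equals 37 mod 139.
40

Baby-step giant-step with step n = ⌈√139⌉ = 12.
Baby steps 135^j mod 139 (j:value) for j=0..11: 0:1, 1:135, 2:16, 3:75, 4:117, 5:88, 6:65, 7:18, 8:67, 9:10, 10:99, 11:21.
Giant-step multiplier: 135^(-12) ≡ 135^(138-12) = 135^126 ≡ 91 (mod 139).
Giant steps γ_i = 37·91^i mod 139: γ_0=37, γ_1=31, γ_2=41, γ_3=117 (in table at j=4).
x = i·n + j = 3·12 + 4 = 40.
Check: 135^40 ≡ 37 (mod 139).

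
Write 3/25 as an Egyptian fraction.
1/9 + 1/113 + 1/25425

Greedy algorithm:
3/25: ceiling(25/3) = 9, use 1/9
2/225: ceiling(225/2) = 113, use 1/113
1/25425: ceiling(25425/1) = 25425, use 1/25425
Result: 3/25 = 1/9 + 1/113 + 1/25425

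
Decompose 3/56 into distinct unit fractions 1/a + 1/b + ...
1/19 + 1/1064

Greedy algorithm:
3/56: ceiling(56/3) = 19, use 1/19
1/1064: ceiling(1064/1) = 1064, use 1/1064
Result: 3/56 = 1/19 + 1/1064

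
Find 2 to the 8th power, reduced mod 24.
16

Repeated squaring. Binary of 8 = 1000.
2^1 ≡ 2 (mod 24); 2^2 ≡ 4 (mod 24); 2^4 ≡ 16 (mod 24); 2^8 ≡ 16 (mod 24)
2^8 = 2^8 ≡ 16 (mod 24)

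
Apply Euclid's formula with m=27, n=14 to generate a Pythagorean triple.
(533, 756, 925)

Euclid's formula: a = m² - n², b = 2mn, c = m² + n²
m = 27, n = 14
a = 27² - 14² = 729 - 196 = 533
b = 2 × 27 × 14 = 756
c = 27² + 14² = 729 + 196 = 925
Verification: 533² + 756² = 284089 + 571536 = 855625 = 925² ✓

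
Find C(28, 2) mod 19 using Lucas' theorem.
17

Using Lucas' theorem:
Write n=28 and k=2 in base 19:
n in base 19: [1, 9]
k in base 19: [0, 2]
C(28,2) mod 19 = ∏ C(n_i, k_i) mod 19
Digit binomials (mod 19): C(1,0) = 1; C(9,2) = 36 ≡ 17
Product: 1 × 17 = 17 ≡ 17 (mod 19)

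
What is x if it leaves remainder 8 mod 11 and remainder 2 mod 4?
30

Using Chinese Remainder Theorem:
M = 11 × 4 = 44
M1 = 4, M2 = 11
y1 = 4^(-1) mod 11 = 3
y2 = 11^(-1) mod 4 = 3
x = (8×4×3 + 2×11×3) mod 44 = 30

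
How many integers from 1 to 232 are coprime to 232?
112

232 = 2^3 × 29
φ(n) = n × ∏(1 - 1/p) for each prime p dividing n
φ(232) = 232 × (1 - 1/2) × (1 - 1/29) = 112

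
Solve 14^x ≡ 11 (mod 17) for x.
15

Baby-step giant-step with step n = ⌈√17⌉ = 5.
Baby steps 14^j mod 17 (j:value) for j=0..4: 0:1, 1:14, 2:9, 3:7, 4:13.
Giant-step multiplier: 14^(-5) ≡ 14^(16-5) = 14^11 ≡ 10 (mod 17).
Giant steps γ_i = 11·10^i mod 17: γ_0=11, γ_1=8, γ_2=12, γ_3=1 (in table at j=0).
x = i·n + j = 3·5 + 0 = 15.
Check: 14^15 ≡ 11 (mod 17).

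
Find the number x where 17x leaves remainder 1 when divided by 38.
9

gcd(17, 38) = 1, so the inverse exists.
Extended Euclidean algorithm on (38, 17):
38 = 2 × 17 + 4  ⟹  4 = (1)·38 + (-2)·17
17 = 4 × 4 + 1  ⟹  1 = (-4)·38 + (9)·17
So (9)·17 ≡ 1 (mod 38), i.e. 17^(-1) ≡ 9 (mod 38).
Check: 17 × 9 = 153 ≡ 1 (mod 38)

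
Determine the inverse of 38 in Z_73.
25

gcd(38, 73) = 1, so the inverse exists.
Extended Euclidean algorithm on (73, 38):
73 = 1 × 38 + 35  ⟹  35 = (1)·73 + (-1)·38
38 = 1 × 35 + 3  ⟹  3 = (-1)·73 + (2)·38
35 = 11 × 3 + 2  ⟹  2 = (12)·73 + (-23)·38
3 = 1 × 2 + 1  ⟹  1 = (-13)·73 + (25)·38
So (25)·38 ≡ 1 (mod 73), i.e. 38^(-1) ≡ 25 (mod 73).
Check: 38 × 25 = 950 ≡ 1 (mod 73)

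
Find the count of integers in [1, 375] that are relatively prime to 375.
200

375 = 3 × 5^3
φ(n) = n × ∏(1 - 1/p) for each prime p dividing n
φ(375) = 375 × (1 - 1/3) × (1 - 1/5) = 200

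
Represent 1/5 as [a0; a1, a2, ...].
[0; 5]

Euclidean algorithm steps:
1 = 0 × 5 + 1
5 = 5 × 1 + 0
Continued fraction: [0; 5]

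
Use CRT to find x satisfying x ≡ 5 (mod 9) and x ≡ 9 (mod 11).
86

Using Chinese Remainder Theorem:
M = 9 × 11 = 99
M1 = 11, M2 = 9
y1 = 11^(-1) mod 9 = 5
y2 = 9^(-1) mod 11 = 5
x = (5×11×5 + 9×9×5) mod 99 = 86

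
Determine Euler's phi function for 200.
80

200 = 2^3 × 5^2
φ(n) = n × ∏(1 - 1/p) for each prime p dividing n
φ(200) = 200 × (1 - 1/2) × (1 - 1/5) = 80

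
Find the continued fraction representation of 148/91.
[1; 1, 1, 1, 2, 11]

Euclidean algorithm steps:
148 = 1 × 91 + 57
91 = 1 × 57 + 34
57 = 1 × 34 + 23
34 = 1 × 23 + 11
23 = 2 × 11 + 1
11 = 11 × 1 + 0
Continued fraction: [1; 1, 1, 1, 2, 11]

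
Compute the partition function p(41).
44583

p(n) counts ways to write n as a sum of positive integers (order ignored).
Euler's pentagonal recurrence: p(k) = p(k-1) + p(k-2) - p(k-5) - p(k-7) + p(k-12) + p(k-15) - ... (offsets j(3j∓1)/2, signs ++--, p(0)=1, p(<0)=0).
DP table for k = 0..40: p(0)=1, p(1)=1, p(2)=2, p(3)=3, p(4)=5, p(5)=7, p(6)=11, p(7)=15, p(8)=22, p(9)=30, p(10)=42, p(11)=56, p(12)=77, p(13)=101, p(14)=135, p(15)=176, p(16)=231, p(17)=297, p(18)=385, p(19)=490, p(20)=627, p(21)=792, p(22)=1002, p(23)=1255, p(24)=1575, p(25)=1958, p(26)=2436, p(27)=3010, p(28)=3718, p(29)=4565, p(30)=5604, p(31)=6842, p(32)=8349, p(33)=10143, p(34)=12310, p(35)=14883, p(36)=17977, p(37)=21637, p(38)=26015, p(39)=31185, p(40)=37338.
Final step: p(41) = p(40) + p(39) - p(36) - p(34) + p(29) + p(26) - p(19) - p(15) + p(6) + p(1)
= 37338 + 31185 - 17977 - 12310 + 4565 + 2436 - 490 - 176 + 11 + 1
= 44583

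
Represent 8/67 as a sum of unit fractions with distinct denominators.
1/9 + 1/121 + 1/36482 + 1/2661836166

Greedy algorithm:
8/67: ceiling(67/8) = 9, use 1/9
5/603: ceiling(603/5) = 121, use 1/121
2/72963: ceiling(72963/2) = 36482, use 1/36482
1/2661836166: ceiling(2661836166/1) = 2661836166, use 1/2661836166
Result: 8/67 = 1/9 + 1/121 + 1/36482 + 1/2661836166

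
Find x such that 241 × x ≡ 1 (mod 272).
193

gcd(241, 272) = 1, so the inverse exists.
Extended Euclidean algorithm on (272, 241):
272 = 1 × 241 + 31  ⟹  31 = (1)·272 + (-1)·241
241 = 7 × 31 + 24  ⟹  24 = (-7)·272 + (8)·241
31 = 1 × 24 + 7  ⟹  7 = (8)·272 + (-9)·241
24 = 3 × 7 + 3  ⟹  3 = (-31)·272 + (35)·241
7 = 2 × 3 + 1  ⟹  1 = (70)·272 + (-79)·241
So (-79)·241 ≡ 1 (mod 272), i.e. 241^(-1) ≡ -79 ≡ 193 (mod 272).
Check: 241 × 193 = 46513 ≡ 1 (mod 272)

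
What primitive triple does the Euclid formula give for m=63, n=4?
(3953, 504, 3985)

Euclid's formula: a = m² - n², b = 2mn, c = m² + n²
m = 63, n = 4
a = 63² - 4² = 3969 - 16 = 3953
b = 2 × 63 × 4 = 504
c = 63² + 4² = 3969 + 16 = 3985
Verification: 3953² + 504² = 15626209 + 254016 = 15880225 = 3985² ✓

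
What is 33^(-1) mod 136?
33

gcd(33, 136) = 1, so the inverse exists.
Extended Euclidean algorithm on (136, 33):
136 = 4 × 33 + 4  ⟹  4 = (1)·136 + (-4)·33
33 = 8 × 4 + 1  ⟹  1 = (-8)·136 + (33)·33
So (33)·33 ≡ 1 (mod 136), i.e. 33^(-1) ≡ 33 (mod 136).
Check: 33 × 33 = 1089 ≡ 1 (mod 136)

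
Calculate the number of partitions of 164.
156919475295

p(n) counts ways to write n as a sum of positive integers (order ignored).
Euler's pentagonal recurrence: p(k) = p(k-1) + p(k-2) - p(k-5) - p(k-7) + p(k-12) + p(k-15) - ... (offsets j(3j∓1)/2, signs ++--, p(0)=1, p(<0)=0).
DP table for k = 0..163: p(0)=1, p(1)=1, p(2)=2, p(3)=3, p(4)=5, p(5)=7, p(6)=11, p(7)=15, p(8)=22, p(9)=30, p(10)=42, p(11)=56, p(12)=77, p(13)=101, p(14)=135, p(15)=176, p(16)=231, p(17)=297, p(18)=385, p(19)=490, p(20)=627, p(21)=792, p(22)=1002, p(23)=1255, p(24)=1575, p(25)=1958, p(26)=2436, p(27)=3010, p(28)=3718, p(29)=4565, p(30)=5604, p(31)=6842, p(32)=8349, p(33)=10143, p(34)=12310, p(35)=14883, p(36)=17977, p(37)=21637, p(38)=26015, p(39)=31185, p(40)=37338, p(41)=44583, p(42)=53174, p(43)=63261, p(44)=75175, p(45)=89134, p(46)=105558, p(47)=124754, p(48)=147273, p(49)=173525, p(50)=204226, p(51)=239943, p(52)=281589, p(53)=329931, p(54)=386155, p(55)=451276, p(56)=526823, p(57)=614154, p(58)=715220, p(59)=831820, p(60)=966467, p(61)=1121505, p(62)=1300156, p(63)=1505499, p(64)=1741630, p(65)=2012558, p(66)=2323520, p(67)=2679689, p(68)=3087735, p(69)=3554345, p(70)=4087968, p(71)=4697205, p(72)=5392783, p(73)=6185689, p(74)=7089500, p(75)=8118264, p(76)=9289091, p(77)=10619863, p(78)=12132164, p(79)=13848650, p(80)=15796476, p(81)=18004327, p(82)=20506255, p(83)=23338469, p(84)=26543660, p(85)=30167357, p(86)=34262962, p(87)=38887673, p(88)=44108109, p(89)=49995925, p(90)=56634173, p(91)=64112359, p(92)=72533807, p(93)=82010177, p(94)=92669720, p(95)=104651419, p(96)=118114304, p(97)=133230930, p(98)=150198136, p(99)=169229875, p(100)=190569292, p(101)=214481126, p(102)=241265379, p(103)=271248950, p(104)=304801365, p(105)=342325709, p(106)=384276336, p(107)=431149389, p(108)=483502844, p(109)=541946240, p(110)=607163746, p(111)=679903203, p(112)=761002156, p(113)=851376628, p(114)=952050665, p(115)=1064144451, p(116)=1188908248, p(117)=1327710076, p(118)=1482074143, p(119)=1653668665, p(120)=1844349560, p(121)=2056148051, p(122)=2291320912, p(123)=2552338241, p(124)=2841940500, p(125)=3163127352, p(126)=3519222692, p(127)=3913864295, p(128)=4351078600, p(129)=4835271870, p(130)=5371315400, p(131)=5964539504, p(132)=6620830889, p(133)=7346629512, p(134)=8149040695, p(135)=9035836076, p(136)=10015581680, p(137)=11097645016, p(138)=12292341831, p(139)=13610949895, p(140)=15065878135, p(141)=16670689208, p(142)=18440293320, p(143)=20390982757, p(144)=22540654445, p(145)=24908858009, p(146)=27517052599, p(147)=30388671978, p(148)=33549419497, p(149)=37027355200, p(150)=40853235313, p(151)=45060624582, p(152)=49686288421, p(153)=54770336324, p(154)=60356673280, p(155)=66493182097, p(156)=73232243759, p(157)=80630964769, p(158)=88751778802, p(159)=97662728555, p(160)=107438159466, p(161)=118159068427, p(162)=129913904637, p(163)=142798995930.
Final step: p(164) = p(163) + p(162) - p(159) - p(157) + p(152) + p(149) - p(142) - p(138) + p(129) + p(124) - p(113) - p(107) + p(94) + p(87) - p(72) - p(64) + p(47) + p(38) - p(19) - p(9)
= 142798995930 + 129913904637 - 97662728555 - 80630964769 + 49686288421 + 37027355200 - 18440293320 - 12292341831 + 4835271870 + 2841940500 - 851376628 - 431149389 + 92669720 + 38887673 - 5392783 - 1741630 + 124754 + 26015 - 490 - 30
= 156919475295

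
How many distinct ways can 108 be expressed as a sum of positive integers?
483502844

p(n) counts ways to write n as a sum of positive integers (order ignored).
Euler's pentagonal recurrence: p(k) = p(k-1) + p(k-2) - p(k-5) - p(k-7) + p(k-12) + p(k-15) - ... (offsets j(3j∓1)/2, signs ++--, p(0)=1, p(<0)=0).
DP table for k = 0..107: p(0)=1, p(1)=1, p(2)=2, p(3)=3, p(4)=5, p(5)=7, p(6)=11, p(7)=15, p(8)=22, p(9)=30, p(10)=42, p(11)=56, p(12)=77, p(13)=101, p(14)=135, p(15)=176, p(16)=231, p(17)=297, p(18)=385, p(19)=490, p(20)=627, p(21)=792, p(22)=1002, p(23)=1255, p(24)=1575, p(25)=1958, p(26)=2436, p(27)=3010, p(28)=3718, p(29)=4565, p(30)=5604, p(31)=6842, p(32)=8349, p(33)=10143, p(34)=12310, p(35)=14883, p(36)=17977, p(37)=21637, p(38)=26015, p(39)=31185, p(40)=37338, p(41)=44583, p(42)=53174, p(43)=63261, p(44)=75175, p(45)=89134, p(46)=105558, p(47)=124754, p(48)=147273, p(49)=173525, p(50)=204226, p(51)=239943, p(52)=281589, p(53)=329931, p(54)=386155, p(55)=451276, p(56)=526823, p(57)=614154, p(58)=715220, p(59)=831820, p(60)=966467, p(61)=1121505, p(62)=1300156, p(63)=1505499, p(64)=1741630, p(65)=2012558, p(66)=2323520, p(67)=2679689, p(68)=3087735, p(69)=3554345, p(70)=4087968, p(71)=4697205, p(72)=5392783, p(73)=6185689, p(74)=7089500, p(75)=8118264, p(76)=9289091, p(77)=10619863, p(78)=12132164, p(79)=13848650, p(80)=15796476, p(81)=18004327, p(82)=20506255, p(83)=23338469, p(84)=26543660, p(85)=30167357, p(86)=34262962, p(87)=38887673, p(88)=44108109, p(89)=49995925, p(90)=56634173, p(91)=64112359, p(92)=72533807, p(93)=82010177, p(94)=92669720, p(95)=104651419, p(96)=118114304, p(97)=133230930, p(98)=150198136, p(99)=169229875, p(100)=190569292, p(101)=214481126, p(102)=241265379, p(103)=271248950, p(104)=304801365, p(105)=342325709, p(106)=384276336, p(107)=431149389.
Final step: p(108) = p(107) + p(106) - p(103) - p(101) + p(96) + p(93) - p(86) - p(82) + p(73) + p(68) - p(57) - p(51) + p(38) + p(31) - p(16) - p(8)
= 431149389 + 384276336 - 271248950 - 214481126 + 118114304 + 82010177 - 34262962 - 20506255 + 6185689 + 3087735 - 614154 - 239943 + 26015 + 6842 - 231 - 22
= 483502844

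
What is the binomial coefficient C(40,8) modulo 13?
0

Using Lucas' theorem:
Write n=40 and k=8 in base 13:
n in base 13: [3, 1]
k in base 13: [0, 8]
C(40,8) mod 13 = ∏ C(n_i, k_i) mod 13
Digit binomials (mod 13): C(3,0) = 1; C(1,8) = 0 (k_i > n_i)
Product: 1 × 0 = 0 ≡ 0 (mod 13)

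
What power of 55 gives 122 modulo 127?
66

Baby-step giant-step with step n = ⌈√127⌉ = 12.
Baby steps 55^j mod 127 (j:value) for j=0..11: 0:1, 1:55, 2:104, 3:5, 4:21, 5:12, 6:25, 7:105, 8:60, 9:125, 10:17, 11:46.
Giant-step multiplier: 55^(-12) ≡ 55^(126-12) = 55^114 ≡ 38 (mod 127).
Giant steps γ_i = 122·38^i mod 127: γ_0=122, γ_1=64, γ_2=19, γ_3=87, γ_4=4, γ_5=25 (in table at j=6).
x = i·n + j = 5·12 + 6 = 66.
Check: 55^66 ≡ 122 (mod 127).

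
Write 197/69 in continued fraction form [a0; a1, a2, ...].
[2; 1, 5, 1, 9]

Euclidean algorithm steps:
197 = 2 × 69 + 59
69 = 1 × 59 + 10
59 = 5 × 10 + 9
10 = 1 × 9 + 1
9 = 9 × 1 + 0
Continued fraction: [2; 1, 5, 1, 9]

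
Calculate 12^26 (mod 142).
98

Repeated squaring. Binary of 26 = 11010.
12^1 ≡ 12 (mod 142); 12^2 ≡ 2 (mod 142); 12^4 ≡ 4 (mod 142); 12^8 ≡ 16 (mod 142); 12^16 ≡ 114 (mod 142)
12^26 = 12^2 × 12^8 × 12^16 ≡ 98 (mod 142)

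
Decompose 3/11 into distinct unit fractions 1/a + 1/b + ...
1/4 + 1/44

Greedy algorithm:
3/11: ceiling(11/3) = 4, use 1/4
1/44: ceiling(44/1) = 44, use 1/44
Result: 3/11 = 1/4 + 1/44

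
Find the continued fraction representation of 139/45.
[3; 11, 4]

Euclidean algorithm steps:
139 = 3 × 45 + 4
45 = 11 × 4 + 1
4 = 4 × 1 + 0
Continued fraction: [3; 11, 4]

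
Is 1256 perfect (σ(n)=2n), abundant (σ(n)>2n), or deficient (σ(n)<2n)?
deficient

Proper divisors of 1256: sum = 1 + 2 + 4 + 8 + 157 + 314 + 628 = 1114
Since 1114 < 1256, 1256 is deficient.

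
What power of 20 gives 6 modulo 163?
6

Baby-step giant-step with step n = ⌈√163⌉ = 13.
Baby steps 20^j mod 163 (j:value) for j=0..12: 0:1, 1:20, 2:74, 3:13, 4:97, 5:147, 6:6, 7:120, 8:118, 9:78, 10:93, 11:67, 12:36.
h = 6 is already in the table at j=6, so x = 6.
Check: 20^6 ≡ 6 (mod 163).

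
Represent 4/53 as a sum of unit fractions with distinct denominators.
1/14 + 1/248 + 1/92008

Greedy algorithm:
4/53: ceiling(53/4) = 14, use 1/14
3/742: ceiling(742/3) = 248, use 1/248
1/92008: ceiling(92008/1) = 92008, use 1/92008
Result: 4/53 = 1/14 + 1/248 + 1/92008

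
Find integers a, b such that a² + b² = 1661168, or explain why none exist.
Not possible

Factorization: 1661168 = 2^4 × 47^3
By Fermat: n is sum of two squares iff every prime p ≡ 3 (mod 4) appears to even power.
Prime(s) ≡ 3 (mod 4) with odd exponent: [(47, 3)]
Therefore 1661168 cannot be expressed as a² + b².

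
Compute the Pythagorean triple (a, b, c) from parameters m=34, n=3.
(1147, 204, 1165)

Euclid's formula: a = m² - n², b = 2mn, c = m² + n²
m = 34, n = 3
a = 34² - 3² = 1156 - 9 = 1147
b = 2 × 34 × 3 = 204
c = 34² + 3² = 1156 + 9 = 1165
Verification: 1147² + 204² = 1315609 + 41616 = 1357225 = 1165² ✓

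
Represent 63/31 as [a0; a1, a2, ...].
[2; 31]

Euclidean algorithm steps:
63 = 2 × 31 + 1
31 = 31 × 1 + 0
Continued fraction: [2; 31]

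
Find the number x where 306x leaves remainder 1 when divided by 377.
223

gcd(306, 377) = 1, so the inverse exists.
Extended Euclidean algorithm on (377, 306):
377 = 1 × 306 + 71  ⟹  71 = (1)·377 + (-1)·306
306 = 4 × 71 + 22  ⟹  22 = (-4)·377 + (5)·306
71 = 3 × 22 + 5  ⟹  5 = (13)·377 + (-16)·306
22 = 4 × 5 + 2  ⟹  2 = (-56)·377 + (69)·306
5 = 2 × 2 + 1  ⟹  1 = (125)·377 + (-154)·306
So (-154)·306 ≡ 1 (mod 377), i.e. 306^(-1) ≡ -154 ≡ 223 (mod 377).
Check: 306 × 223 = 68238 ≡ 1 (mod 377)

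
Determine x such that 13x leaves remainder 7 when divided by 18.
x ≡ 13 (mod 18)

gcd(13, 18) = 1, which divides 7, so solutions exist.
Find 13^(-1) mod 18 by the extended Euclidean algorithm:
18 = 1 × 13 + 5  ⟹  5 = (1)·18 + (-1)·13
13 = 2 × 5 + 3  ⟹  3 = (-2)·18 + (3)·13
5 = 1 × 3 + 2  ⟹  2 = (3)·18 + (-4)·13
3 = 1 × 2 + 1  ⟹  1 = (-5)·18 + (7)·13
So (7)·13 ≡ 1 (mod 18), i.e. 13^(-1) ≡ 7 (mod 18).
x ≡ 7 × 7 = 49 ≡ 13 (mod 18).
Check: 13 × 13 = 169 ≡ 7 (mod 18).
Unique solution: x ≡ 13 (mod 18)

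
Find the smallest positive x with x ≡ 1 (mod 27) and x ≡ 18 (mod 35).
298

Using Chinese Remainder Theorem:
M = 27 × 35 = 945
M1 = 35, M2 = 27
y1 = 35^(-1) mod 27 = 17
y2 = 27^(-1) mod 35 = 13
x = (1×35×17 + 18×27×13) mod 945 = 298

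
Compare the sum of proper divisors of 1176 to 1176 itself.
abundant

Proper divisors of 1176: sum = 1 + 2 + 3 + 4 + 6 + 7 + 8 + 12 + ... + 196 + 294 + 392 + 588 (23 divisors) = 2244
Since 2244 > 1176, 1176 is abundant.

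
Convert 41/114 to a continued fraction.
[0; 2, 1, 3, 1, 1, 4]

Euclidean algorithm steps:
41 = 0 × 114 + 41
114 = 2 × 41 + 32
41 = 1 × 32 + 9
32 = 3 × 9 + 5
9 = 1 × 5 + 4
5 = 1 × 4 + 1
4 = 4 × 1 + 0
Continued fraction: [0; 2, 1, 3, 1, 1, 4]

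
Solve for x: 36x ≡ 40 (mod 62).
x ≡ 8 (mod 31)

gcd(36, 62) = 2, which divides 40, so solutions exist.
Divide through by 2: 18x ≡ 20 (mod 31).
Find 18^(-1) mod 31 by the extended Euclidean algorithm:
31 = 1 × 18 + 13  ⟹  13 = (1)·31 + (-1)·18
18 = 1 × 13 + 5  ⟹  5 = (-1)·31 + (2)·18
13 = 2 × 5 + 3  ⟹  3 = (3)·31 + (-5)·18
5 = 1 × 3 + 2  ⟹  2 = (-4)·31 + (7)·18
3 = 1 × 2 + 1  ⟹  1 = (7)·31 + (-12)·18
So (-12)·18 ≡ 1 (mod 31), i.e. 18^(-1) ≡ -12 ≡ 19 (mod 31).
x ≡ 19 × 20 = 380 ≡ 8 (mod 31).
Check: 36 × 8 = 288 ≡ 40 (mod 62).
x ≡ 8 (mod 31), giving 2 solutions mod 62.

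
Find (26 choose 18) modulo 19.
0

Using Lucas' theorem:
Write n=26 and k=18 in base 19:
n in base 19: [1, 7]
k in base 19: [0, 18]
C(26,18) mod 19 = ∏ C(n_i, k_i) mod 19
Digit binomials (mod 19): C(1,0) = 1; C(7,18) = 0 (k_i > n_i)
Product: 1 × 0 = 0 ≡ 0 (mod 19)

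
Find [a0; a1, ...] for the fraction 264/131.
[2; 65, 2]

Euclidean algorithm steps:
264 = 2 × 131 + 2
131 = 65 × 2 + 1
2 = 2 × 1 + 0
Continued fraction: [2; 65, 2]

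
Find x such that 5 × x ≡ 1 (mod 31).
25

gcd(5, 31) = 1, so the inverse exists.
Extended Euclidean algorithm on (31, 5):
31 = 6 × 5 + 1  ⟹  1 = (1)·31 + (-6)·5
So (-6)·5 ≡ 1 (mod 31), i.e. 5^(-1) ≡ -6 ≡ 25 (mod 31).
Check: 5 × 25 = 125 ≡ 1 (mod 31)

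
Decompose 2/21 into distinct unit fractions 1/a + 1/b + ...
1/11 + 1/231

Greedy algorithm:
2/21: ceiling(21/2) = 11, use 1/11
1/231: ceiling(231/1) = 231, use 1/231
Result: 2/21 = 1/11 + 1/231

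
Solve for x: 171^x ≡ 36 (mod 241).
216

Baby-step giant-step with step n = ⌈√241⌉ = 16.
Baby steps 171^j mod 241 (j:value) for j=0..15: 0:1, 1:171, 2:80, 3:184, 4:134, 5:19, 6:116, 7:74, 8:122, 9:136, 10:120, 11:35, 12:201, 13:149, 14:174, 15:111.
Giant-step multiplier: 171^(-16) ≡ 171^(240-16) = 171^224 ≡ 54 (mod 241).
Giant steps γ_i = 36·54^i mod 241: γ_0=36, γ_1=16, γ_2=141, γ_3=143, γ_4=10, γ_5=58, γ_6=240, γ_7=187, γ_8=217, γ_9=150, γ_10=147, γ_11=226, γ_12=154, γ_13=122 (in table at j=8).
x = i·n + j = 13·16 + 8 = 216.
Check: 171^216 ≡ 36 (mod 241).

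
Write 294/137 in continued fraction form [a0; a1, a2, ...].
[2; 6, 1, 5, 1, 2]

Euclidean algorithm steps:
294 = 2 × 137 + 20
137 = 6 × 20 + 17
20 = 1 × 17 + 3
17 = 5 × 3 + 2
3 = 1 × 2 + 1
2 = 2 × 1 + 0
Continued fraction: [2; 6, 1, 5, 1, 2]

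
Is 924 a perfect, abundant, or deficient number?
abundant

Proper divisors of 924: sum = 1 + 2 + 3 + 4 + 6 + 7 + 11 + 12 + ... + 154 + 231 + 308 + 462 (23 divisors) = 1764
Since 1764 > 924, 924 is abundant.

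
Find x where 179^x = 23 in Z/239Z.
105

Baby-step giant-step with step n = ⌈√239⌉ = 16.
Baby steps 179^j mod 239 (j:value) for j=0..15: 0:1, 1:179, 2:15, 3:56, 4:225, 5:123, 6:29, 7:172, 8:196, 9:190, 10:72, 11:221, 12:124, 13:208, 14:187, 15:13.
Giant-step multiplier: 179^(-16) ≡ 179^(238-16) = 179^222 ≡ 110 (mod 239).
Giant steps γ_i = 23·110^i mod 239: γ_0=23, γ_1=140, γ_2=104, γ_3=207, γ_4=65, γ_5=219, γ_6=190 (in table at j=9).
x = i·n + j = 6·16 + 9 = 105.
Check: 179^105 ≡ 23 (mod 239).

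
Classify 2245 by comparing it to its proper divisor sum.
deficient

Proper divisors of 2245: sum = 1 + 5 + 449 = 455
Since 455 < 2245, 2245 is deficient.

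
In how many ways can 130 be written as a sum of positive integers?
5371315400

p(n) counts ways to write n as a sum of positive integers (order ignored).
Euler's pentagonal recurrence: p(k) = p(k-1) + p(k-2) - p(k-5) - p(k-7) + p(k-12) + p(k-15) - ... (offsets j(3j∓1)/2, signs ++--, p(0)=1, p(<0)=0).
DP table for k = 0..129: p(0)=1, p(1)=1, p(2)=2, p(3)=3, p(4)=5, p(5)=7, p(6)=11, p(7)=15, p(8)=22, p(9)=30, p(10)=42, p(11)=56, p(12)=77, p(13)=101, p(14)=135, p(15)=176, p(16)=231, p(17)=297, p(18)=385, p(19)=490, p(20)=627, p(21)=792, p(22)=1002, p(23)=1255, p(24)=1575, p(25)=1958, p(26)=2436, p(27)=3010, p(28)=3718, p(29)=4565, p(30)=5604, p(31)=6842, p(32)=8349, p(33)=10143, p(34)=12310, p(35)=14883, p(36)=17977, p(37)=21637, p(38)=26015, p(39)=31185, p(40)=37338, p(41)=44583, p(42)=53174, p(43)=63261, p(44)=75175, p(45)=89134, p(46)=105558, p(47)=124754, p(48)=147273, p(49)=173525, p(50)=204226, p(51)=239943, p(52)=281589, p(53)=329931, p(54)=386155, p(55)=451276, p(56)=526823, p(57)=614154, p(58)=715220, p(59)=831820, p(60)=966467, p(61)=1121505, p(62)=1300156, p(63)=1505499, p(64)=1741630, p(65)=2012558, p(66)=2323520, p(67)=2679689, p(68)=3087735, p(69)=3554345, p(70)=4087968, p(71)=4697205, p(72)=5392783, p(73)=6185689, p(74)=7089500, p(75)=8118264, p(76)=9289091, p(77)=10619863, p(78)=12132164, p(79)=13848650, p(80)=15796476, p(81)=18004327, p(82)=20506255, p(83)=23338469, p(84)=26543660, p(85)=30167357, p(86)=34262962, p(87)=38887673, p(88)=44108109, p(89)=49995925, p(90)=56634173, p(91)=64112359, p(92)=72533807, p(93)=82010177, p(94)=92669720, p(95)=104651419, p(96)=118114304, p(97)=133230930, p(98)=150198136, p(99)=169229875, p(100)=190569292, p(101)=214481126, p(102)=241265379, p(103)=271248950, p(104)=304801365, p(105)=342325709, p(106)=384276336, p(107)=431149389, p(108)=483502844, p(109)=541946240, p(110)=607163746, p(111)=679903203, p(112)=761002156, p(113)=851376628, p(114)=952050665, p(115)=1064144451, p(116)=1188908248, p(117)=1327710076, p(118)=1482074143, p(119)=1653668665, p(120)=1844349560, p(121)=2056148051, p(122)=2291320912, p(123)=2552338241, p(124)=2841940500, p(125)=3163127352, p(126)=3519222692, p(127)=3913864295, p(128)=4351078600, p(129)=4835271870.
Final step: p(130) = p(129) + p(128) - p(125) - p(123) + p(118) + p(115) - p(108) - p(104) + p(95) + p(90) - p(79) - p(73) + p(60) + p(53) - p(38) - p(30) + p(13) + p(4)
= 4835271870 + 4351078600 - 3163127352 - 2552338241 + 1482074143 + 1064144451 - 483502844 - 304801365 + 104651419 + 56634173 - 13848650 - 6185689 + 966467 + 329931 - 26015 - 5604 + 101 + 5
= 5371315400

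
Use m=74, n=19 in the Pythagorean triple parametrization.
(5115, 2812, 5837)

Euclid's formula: a = m² - n², b = 2mn, c = m² + n²
m = 74, n = 19
a = 74² - 19² = 5476 - 361 = 5115
b = 2 × 74 × 19 = 2812
c = 74² + 19² = 5476 + 361 = 5837
Verification: 5115² + 2812² = 26163225 + 7907344 = 34070569 = 5837² ✓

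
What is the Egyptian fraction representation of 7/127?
1/19 + 1/403 + 1/194488 + 1/189127716232

Greedy algorithm:
7/127: ceiling(127/7) = 19, use 1/19
6/2413: ceiling(2413/6) = 403, use 1/403
5/972439: ceiling(972439/5) = 194488, use 1/194488
1/189127716232: ceiling(189127716232/1) = 189127716232, use 1/189127716232
Result: 7/127 = 1/19 + 1/403 + 1/194488 + 1/189127716232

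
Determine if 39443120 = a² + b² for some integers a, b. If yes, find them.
Not possible

Factorization: 39443120 = 2^4 × 5 × 79^3
By Fermat: n is sum of two squares iff every prime p ≡ 3 (mod 4) appears to even power.
Prime(s) ≡ 3 (mod 4) with odd exponent: [(79, 3)]
Therefore 39443120 cannot be expressed as a² + b².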